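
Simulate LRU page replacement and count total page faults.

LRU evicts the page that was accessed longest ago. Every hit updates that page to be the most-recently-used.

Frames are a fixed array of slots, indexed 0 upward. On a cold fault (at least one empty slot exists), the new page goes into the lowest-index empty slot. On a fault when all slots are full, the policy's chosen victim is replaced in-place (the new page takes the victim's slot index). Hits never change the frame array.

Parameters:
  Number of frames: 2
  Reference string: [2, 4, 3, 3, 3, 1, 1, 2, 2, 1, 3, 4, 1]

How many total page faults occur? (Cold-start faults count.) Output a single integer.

Step 0: ref 2 → FAULT, frames=[2,-]
Step 1: ref 4 → FAULT, frames=[2,4]
Step 2: ref 3 → FAULT (evict 2), frames=[3,4]
Step 3: ref 3 → HIT, frames=[3,4]
Step 4: ref 3 → HIT, frames=[3,4]
Step 5: ref 1 → FAULT (evict 4), frames=[3,1]
Step 6: ref 1 → HIT, frames=[3,1]
Step 7: ref 2 → FAULT (evict 3), frames=[2,1]
Step 8: ref 2 → HIT, frames=[2,1]
Step 9: ref 1 → HIT, frames=[2,1]
Step 10: ref 3 → FAULT (evict 2), frames=[3,1]
Step 11: ref 4 → FAULT (evict 1), frames=[3,4]
Step 12: ref 1 → FAULT (evict 3), frames=[1,4]
Total faults: 8

Answer: 8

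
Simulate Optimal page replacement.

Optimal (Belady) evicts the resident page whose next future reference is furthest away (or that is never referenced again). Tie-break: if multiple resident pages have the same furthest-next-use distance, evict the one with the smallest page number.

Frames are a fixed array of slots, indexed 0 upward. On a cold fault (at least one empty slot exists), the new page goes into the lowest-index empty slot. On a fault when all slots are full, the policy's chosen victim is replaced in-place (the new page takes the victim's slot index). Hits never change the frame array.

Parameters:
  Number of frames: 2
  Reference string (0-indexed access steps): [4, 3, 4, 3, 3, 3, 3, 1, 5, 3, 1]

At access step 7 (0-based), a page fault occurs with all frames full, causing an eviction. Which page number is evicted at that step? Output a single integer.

Answer: 4

Derivation:
Step 0: ref 4 -> FAULT, frames=[4,-]
Step 1: ref 3 -> FAULT, frames=[4,3]
Step 2: ref 4 -> HIT, frames=[4,3]
Step 3: ref 3 -> HIT, frames=[4,3]
Step 4: ref 3 -> HIT, frames=[4,3]
Step 5: ref 3 -> HIT, frames=[4,3]
Step 6: ref 3 -> HIT, frames=[4,3]
Step 7: ref 1 -> FAULT, evict 4, frames=[1,3]
At step 7: evicted page 4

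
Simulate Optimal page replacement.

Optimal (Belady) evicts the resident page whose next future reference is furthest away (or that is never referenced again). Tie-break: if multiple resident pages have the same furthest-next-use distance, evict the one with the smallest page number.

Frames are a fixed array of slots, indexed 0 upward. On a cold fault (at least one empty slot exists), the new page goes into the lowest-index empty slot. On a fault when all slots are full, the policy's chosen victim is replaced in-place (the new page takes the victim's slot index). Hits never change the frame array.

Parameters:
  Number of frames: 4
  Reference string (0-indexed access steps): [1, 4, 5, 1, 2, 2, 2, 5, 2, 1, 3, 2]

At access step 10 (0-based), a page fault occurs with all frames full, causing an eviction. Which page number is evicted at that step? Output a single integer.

Step 0: ref 1 -> FAULT, frames=[1,-,-,-]
Step 1: ref 4 -> FAULT, frames=[1,4,-,-]
Step 2: ref 5 -> FAULT, frames=[1,4,5,-]
Step 3: ref 1 -> HIT, frames=[1,4,5,-]
Step 4: ref 2 -> FAULT, frames=[1,4,5,2]
Step 5: ref 2 -> HIT, frames=[1,4,5,2]
Step 6: ref 2 -> HIT, frames=[1,4,5,2]
Step 7: ref 5 -> HIT, frames=[1,4,5,2]
Step 8: ref 2 -> HIT, frames=[1,4,5,2]
Step 9: ref 1 -> HIT, frames=[1,4,5,2]
Step 10: ref 3 -> FAULT, evict 1, frames=[3,4,5,2]
At step 10: evicted page 1

Answer: 1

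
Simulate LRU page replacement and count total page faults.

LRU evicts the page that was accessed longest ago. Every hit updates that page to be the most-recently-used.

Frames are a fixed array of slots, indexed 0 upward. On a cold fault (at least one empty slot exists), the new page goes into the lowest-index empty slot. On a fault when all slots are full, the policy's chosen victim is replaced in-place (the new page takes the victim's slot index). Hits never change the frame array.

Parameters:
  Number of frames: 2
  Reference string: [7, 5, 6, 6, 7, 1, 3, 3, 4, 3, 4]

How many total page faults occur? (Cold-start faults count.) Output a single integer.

Answer: 7

Derivation:
Step 0: ref 7 → FAULT, frames=[7,-]
Step 1: ref 5 → FAULT, frames=[7,5]
Step 2: ref 6 → FAULT (evict 7), frames=[6,5]
Step 3: ref 6 → HIT, frames=[6,5]
Step 4: ref 7 → FAULT (evict 5), frames=[6,7]
Step 5: ref 1 → FAULT (evict 6), frames=[1,7]
Step 6: ref 3 → FAULT (evict 7), frames=[1,3]
Step 7: ref 3 → HIT, frames=[1,3]
Step 8: ref 4 → FAULT (evict 1), frames=[4,3]
Step 9: ref 3 → HIT, frames=[4,3]
Step 10: ref 4 → HIT, frames=[4,3]
Total faults: 7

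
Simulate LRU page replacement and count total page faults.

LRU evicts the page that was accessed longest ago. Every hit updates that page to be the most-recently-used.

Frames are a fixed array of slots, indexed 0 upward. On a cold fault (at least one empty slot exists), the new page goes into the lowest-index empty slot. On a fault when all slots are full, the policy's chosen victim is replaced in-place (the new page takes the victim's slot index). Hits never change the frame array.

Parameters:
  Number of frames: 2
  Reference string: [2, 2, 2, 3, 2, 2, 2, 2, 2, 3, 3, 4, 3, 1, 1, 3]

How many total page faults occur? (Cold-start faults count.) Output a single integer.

Step 0: ref 2 → FAULT, frames=[2,-]
Step 1: ref 2 → HIT, frames=[2,-]
Step 2: ref 2 → HIT, frames=[2,-]
Step 3: ref 3 → FAULT, frames=[2,3]
Step 4: ref 2 → HIT, frames=[2,3]
Step 5: ref 2 → HIT, frames=[2,3]
Step 6: ref 2 → HIT, frames=[2,3]
Step 7: ref 2 → HIT, frames=[2,3]
Step 8: ref 2 → HIT, frames=[2,3]
Step 9: ref 3 → HIT, frames=[2,3]
Step 10: ref 3 → HIT, frames=[2,3]
Step 11: ref 4 → FAULT (evict 2), frames=[4,3]
Step 12: ref 3 → HIT, frames=[4,3]
Step 13: ref 1 → FAULT (evict 4), frames=[1,3]
Step 14: ref 1 → HIT, frames=[1,3]
Step 15: ref 3 → HIT, frames=[1,3]
Total faults: 4

Answer: 4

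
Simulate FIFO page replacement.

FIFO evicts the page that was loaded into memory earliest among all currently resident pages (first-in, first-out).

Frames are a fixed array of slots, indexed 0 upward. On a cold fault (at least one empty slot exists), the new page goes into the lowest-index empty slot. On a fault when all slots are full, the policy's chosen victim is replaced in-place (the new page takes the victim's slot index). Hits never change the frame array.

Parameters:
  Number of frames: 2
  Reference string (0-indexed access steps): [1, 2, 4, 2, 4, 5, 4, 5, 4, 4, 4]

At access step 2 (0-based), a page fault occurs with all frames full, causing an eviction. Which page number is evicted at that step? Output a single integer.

Answer: 1

Derivation:
Step 0: ref 1 -> FAULT, frames=[1,-]
Step 1: ref 2 -> FAULT, frames=[1,2]
Step 2: ref 4 -> FAULT, evict 1, frames=[4,2]
At step 2: evicted page 1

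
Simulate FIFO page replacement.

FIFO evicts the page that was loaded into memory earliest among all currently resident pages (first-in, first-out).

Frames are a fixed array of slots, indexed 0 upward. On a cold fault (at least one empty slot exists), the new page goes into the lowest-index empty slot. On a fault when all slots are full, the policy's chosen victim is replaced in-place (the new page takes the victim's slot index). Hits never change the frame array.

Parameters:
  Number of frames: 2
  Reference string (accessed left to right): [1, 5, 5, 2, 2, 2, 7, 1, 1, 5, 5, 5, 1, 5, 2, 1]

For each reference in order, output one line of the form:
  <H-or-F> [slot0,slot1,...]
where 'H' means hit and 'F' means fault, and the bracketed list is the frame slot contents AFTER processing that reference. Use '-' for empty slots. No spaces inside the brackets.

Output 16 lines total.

F [1,-]
F [1,5]
H [1,5]
F [2,5]
H [2,5]
H [2,5]
F [2,7]
F [1,7]
H [1,7]
F [1,5]
H [1,5]
H [1,5]
H [1,5]
H [1,5]
F [2,5]
F [2,1]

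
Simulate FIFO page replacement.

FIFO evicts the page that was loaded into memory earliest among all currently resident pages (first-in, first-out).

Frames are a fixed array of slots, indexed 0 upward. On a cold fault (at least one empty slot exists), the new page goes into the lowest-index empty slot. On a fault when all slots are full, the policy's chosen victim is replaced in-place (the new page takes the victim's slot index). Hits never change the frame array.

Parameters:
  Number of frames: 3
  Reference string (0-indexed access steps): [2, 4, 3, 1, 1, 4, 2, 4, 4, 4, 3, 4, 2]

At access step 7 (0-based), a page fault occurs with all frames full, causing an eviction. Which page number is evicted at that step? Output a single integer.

Answer: 3

Derivation:
Step 0: ref 2 -> FAULT, frames=[2,-,-]
Step 1: ref 4 -> FAULT, frames=[2,4,-]
Step 2: ref 3 -> FAULT, frames=[2,4,3]
Step 3: ref 1 -> FAULT, evict 2, frames=[1,4,3]
Step 4: ref 1 -> HIT, frames=[1,4,3]
Step 5: ref 4 -> HIT, frames=[1,4,3]
Step 6: ref 2 -> FAULT, evict 4, frames=[1,2,3]
Step 7: ref 4 -> FAULT, evict 3, frames=[1,2,4]
At step 7: evicted page 3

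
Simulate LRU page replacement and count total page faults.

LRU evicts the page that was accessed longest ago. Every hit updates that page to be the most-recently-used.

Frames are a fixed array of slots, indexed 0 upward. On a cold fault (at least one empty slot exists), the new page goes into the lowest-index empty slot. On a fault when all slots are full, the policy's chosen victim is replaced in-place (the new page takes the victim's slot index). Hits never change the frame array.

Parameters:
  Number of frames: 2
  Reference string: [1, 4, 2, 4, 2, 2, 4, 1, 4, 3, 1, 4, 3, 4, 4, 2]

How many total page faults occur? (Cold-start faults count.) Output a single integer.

Step 0: ref 1 → FAULT, frames=[1,-]
Step 1: ref 4 → FAULT, frames=[1,4]
Step 2: ref 2 → FAULT (evict 1), frames=[2,4]
Step 3: ref 4 → HIT, frames=[2,4]
Step 4: ref 2 → HIT, frames=[2,4]
Step 5: ref 2 → HIT, frames=[2,4]
Step 6: ref 4 → HIT, frames=[2,4]
Step 7: ref 1 → FAULT (evict 2), frames=[1,4]
Step 8: ref 4 → HIT, frames=[1,4]
Step 9: ref 3 → FAULT (evict 1), frames=[3,4]
Step 10: ref 1 → FAULT (evict 4), frames=[3,1]
Step 11: ref 4 → FAULT (evict 3), frames=[4,1]
Step 12: ref 3 → FAULT (evict 1), frames=[4,3]
Step 13: ref 4 → HIT, frames=[4,3]
Step 14: ref 4 → HIT, frames=[4,3]
Step 15: ref 2 → FAULT (evict 3), frames=[4,2]
Total faults: 9

Answer: 9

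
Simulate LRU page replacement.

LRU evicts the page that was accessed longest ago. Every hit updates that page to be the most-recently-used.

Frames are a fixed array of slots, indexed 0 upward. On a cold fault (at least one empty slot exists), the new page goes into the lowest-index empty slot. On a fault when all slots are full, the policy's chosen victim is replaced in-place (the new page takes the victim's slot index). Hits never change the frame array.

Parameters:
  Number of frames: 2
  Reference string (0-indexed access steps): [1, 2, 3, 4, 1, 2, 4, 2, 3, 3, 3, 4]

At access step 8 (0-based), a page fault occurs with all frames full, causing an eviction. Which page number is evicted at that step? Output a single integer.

Step 0: ref 1 -> FAULT, frames=[1,-]
Step 1: ref 2 -> FAULT, frames=[1,2]
Step 2: ref 3 -> FAULT, evict 1, frames=[3,2]
Step 3: ref 4 -> FAULT, evict 2, frames=[3,4]
Step 4: ref 1 -> FAULT, evict 3, frames=[1,4]
Step 5: ref 2 -> FAULT, evict 4, frames=[1,2]
Step 6: ref 4 -> FAULT, evict 1, frames=[4,2]
Step 7: ref 2 -> HIT, frames=[4,2]
Step 8: ref 3 -> FAULT, evict 4, frames=[3,2]
At step 8: evicted page 4

Answer: 4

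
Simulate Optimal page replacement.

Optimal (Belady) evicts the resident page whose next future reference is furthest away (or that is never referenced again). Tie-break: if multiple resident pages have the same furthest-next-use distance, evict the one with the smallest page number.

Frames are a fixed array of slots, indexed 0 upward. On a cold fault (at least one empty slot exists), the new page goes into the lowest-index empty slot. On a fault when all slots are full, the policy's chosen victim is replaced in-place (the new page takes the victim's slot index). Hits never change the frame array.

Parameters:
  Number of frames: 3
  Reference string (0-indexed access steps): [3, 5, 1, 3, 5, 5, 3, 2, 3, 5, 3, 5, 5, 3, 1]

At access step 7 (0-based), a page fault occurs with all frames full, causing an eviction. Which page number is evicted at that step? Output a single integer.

Step 0: ref 3 -> FAULT, frames=[3,-,-]
Step 1: ref 5 -> FAULT, frames=[3,5,-]
Step 2: ref 1 -> FAULT, frames=[3,5,1]
Step 3: ref 3 -> HIT, frames=[3,5,1]
Step 4: ref 5 -> HIT, frames=[3,5,1]
Step 5: ref 5 -> HIT, frames=[3,5,1]
Step 6: ref 3 -> HIT, frames=[3,5,1]
Step 7: ref 2 -> FAULT, evict 1, frames=[3,5,2]
At step 7: evicted page 1

Answer: 1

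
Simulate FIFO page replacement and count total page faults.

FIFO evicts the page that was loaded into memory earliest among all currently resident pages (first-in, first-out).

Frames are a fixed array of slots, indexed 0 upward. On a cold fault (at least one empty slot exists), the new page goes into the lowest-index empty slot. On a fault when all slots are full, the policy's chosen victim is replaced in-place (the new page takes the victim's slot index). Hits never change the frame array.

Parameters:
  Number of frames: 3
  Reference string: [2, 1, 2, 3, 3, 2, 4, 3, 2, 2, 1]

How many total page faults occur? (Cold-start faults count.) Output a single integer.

Answer: 6

Derivation:
Step 0: ref 2 → FAULT, frames=[2,-,-]
Step 1: ref 1 → FAULT, frames=[2,1,-]
Step 2: ref 2 → HIT, frames=[2,1,-]
Step 3: ref 3 → FAULT, frames=[2,1,3]
Step 4: ref 3 → HIT, frames=[2,1,3]
Step 5: ref 2 → HIT, frames=[2,1,3]
Step 6: ref 4 → FAULT (evict 2), frames=[4,1,3]
Step 7: ref 3 → HIT, frames=[4,1,3]
Step 8: ref 2 → FAULT (evict 1), frames=[4,2,3]
Step 9: ref 2 → HIT, frames=[4,2,3]
Step 10: ref 1 → FAULT (evict 3), frames=[4,2,1]
Total faults: 6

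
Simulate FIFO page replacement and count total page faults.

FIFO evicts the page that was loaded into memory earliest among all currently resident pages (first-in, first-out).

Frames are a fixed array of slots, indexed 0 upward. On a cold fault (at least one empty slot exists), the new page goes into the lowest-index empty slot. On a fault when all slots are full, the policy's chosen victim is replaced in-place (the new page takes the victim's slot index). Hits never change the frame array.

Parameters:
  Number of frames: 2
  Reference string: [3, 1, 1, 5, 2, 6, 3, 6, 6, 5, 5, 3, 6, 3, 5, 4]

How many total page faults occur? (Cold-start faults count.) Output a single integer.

Step 0: ref 3 → FAULT, frames=[3,-]
Step 1: ref 1 → FAULT, frames=[3,1]
Step 2: ref 1 → HIT, frames=[3,1]
Step 3: ref 5 → FAULT (evict 3), frames=[5,1]
Step 4: ref 2 → FAULT (evict 1), frames=[5,2]
Step 5: ref 6 → FAULT (evict 5), frames=[6,2]
Step 6: ref 3 → FAULT (evict 2), frames=[6,3]
Step 7: ref 6 → HIT, frames=[6,3]
Step 8: ref 6 → HIT, frames=[6,3]
Step 9: ref 5 → FAULT (evict 6), frames=[5,3]
Step 10: ref 5 → HIT, frames=[5,3]
Step 11: ref 3 → HIT, frames=[5,3]
Step 12: ref 6 → FAULT (evict 3), frames=[5,6]
Step 13: ref 3 → FAULT (evict 5), frames=[3,6]
Step 14: ref 5 → FAULT (evict 6), frames=[3,5]
Step 15: ref 4 → FAULT (evict 3), frames=[4,5]
Total faults: 11

Answer: 11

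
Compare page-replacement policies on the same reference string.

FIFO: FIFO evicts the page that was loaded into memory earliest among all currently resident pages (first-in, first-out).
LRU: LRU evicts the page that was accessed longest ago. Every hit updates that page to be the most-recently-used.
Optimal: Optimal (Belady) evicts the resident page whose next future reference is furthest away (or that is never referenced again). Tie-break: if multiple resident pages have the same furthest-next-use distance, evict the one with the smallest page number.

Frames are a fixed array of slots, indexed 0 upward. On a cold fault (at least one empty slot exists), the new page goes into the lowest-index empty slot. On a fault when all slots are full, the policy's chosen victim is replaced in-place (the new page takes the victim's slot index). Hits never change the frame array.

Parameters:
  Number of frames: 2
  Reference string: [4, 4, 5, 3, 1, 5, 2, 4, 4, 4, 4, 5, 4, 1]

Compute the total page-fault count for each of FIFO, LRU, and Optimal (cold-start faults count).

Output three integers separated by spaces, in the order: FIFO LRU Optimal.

Answer: 9 9 7

Derivation:
--- FIFO ---
  step 0: ref 4 -> FAULT, frames=[4,-] (faults so far: 1)
  step 1: ref 4 -> HIT, frames=[4,-] (faults so far: 1)
  step 2: ref 5 -> FAULT, frames=[4,5] (faults so far: 2)
  step 3: ref 3 -> FAULT, evict 4, frames=[3,5] (faults so far: 3)
  step 4: ref 1 -> FAULT, evict 5, frames=[3,1] (faults so far: 4)
  step 5: ref 5 -> FAULT, evict 3, frames=[5,1] (faults so far: 5)
  step 6: ref 2 -> FAULT, evict 1, frames=[5,2] (faults so far: 6)
  step 7: ref 4 -> FAULT, evict 5, frames=[4,2] (faults so far: 7)
  step 8: ref 4 -> HIT, frames=[4,2] (faults so far: 7)
  step 9: ref 4 -> HIT, frames=[4,2] (faults so far: 7)
  step 10: ref 4 -> HIT, frames=[4,2] (faults so far: 7)
  step 11: ref 5 -> FAULT, evict 2, frames=[4,5] (faults so far: 8)
  step 12: ref 4 -> HIT, frames=[4,5] (faults so far: 8)
  step 13: ref 1 -> FAULT, evict 4, frames=[1,5] (faults so far: 9)
  FIFO total faults: 9
--- LRU ---
  step 0: ref 4 -> FAULT, frames=[4,-] (faults so far: 1)
  step 1: ref 4 -> HIT, frames=[4,-] (faults so far: 1)
  step 2: ref 5 -> FAULT, frames=[4,5] (faults so far: 2)
  step 3: ref 3 -> FAULT, evict 4, frames=[3,5] (faults so far: 3)
  step 4: ref 1 -> FAULT, evict 5, frames=[3,1] (faults so far: 4)
  step 5: ref 5 -> FAULT, evict 3, frames=[5,1] (faults so far: 5)
  step 6: ref 2 -> FAULT, evict 1, frames=[5,2] (faults so far: 6)
  step 7: ref 4 -> FAULT, evict 5, frames=[4,2] (faults so far: 7)
  step 8: ref 4 -> HIT, frames=[4,2] (faults so far: 7)
  step 9: ref 4 -> HIT, frames=[4,2] (faults so far: 7)
  step 10: ref 4 -> HIT, frames=[4,2] (faults so far: 7)
  step 11: ref 5 -> FAULT, evict 2, frames=[4,5] (faults so far: 8)
  step 12: ref 4 -> HIT, frames=[4,5] (faults so far: 8)
  step 13: ref 1 -> FAULT, evict 5, frames=[4,1] (faults so far: 9)
  LRU total faults: 9
--- Optimal ---
  step 0: ref 4 -> FAULT, frames=[4,-] (faults so far: 1)
  step 1: ref 4 -> HIT, frames=[4,-] (faults so far: 1)
  step 2: ref 5 -> FAULT, frames=[4,5] (faults so far: 2)
  step 3: ref 3 -> FAULT, evict 4, frames=[3,5] (faults so far: 3)
  step 4: ref 1 -> FAULT, evict 3, frames=[1,5] (faults so far: 4)
  step 5: ref 5 -> HIT, frames=[1,5] (faults so far: 4)
  step 6: ref 2 -> FAULT, evict 1, frames=[2,5] (faults so far: 5)
  step 7: ref 4 -> FAULT, evict 2, frames=[4,5] (faults so far: 6)
  step 8: ref 4 -> HIT, frames=[4,5] (faults so far: 6)
  step 9: ref 4 -> HIT, frames=[4,5] (faults so far: 6)
  step 10: ref 4 -> HIT, frames=[4,5] (faults so far: 6)
  step 11: ref 5 -> HIT, frames=[4,5] (faults so far: 6)
  step 12: ref 4 -> HIT, frames=[4,5] (faults so far: 6)
  step 13: ref 1 -> FAULT, evict 4, frames=[1,5] (faults so far: 7)
  Optimal total faults: 7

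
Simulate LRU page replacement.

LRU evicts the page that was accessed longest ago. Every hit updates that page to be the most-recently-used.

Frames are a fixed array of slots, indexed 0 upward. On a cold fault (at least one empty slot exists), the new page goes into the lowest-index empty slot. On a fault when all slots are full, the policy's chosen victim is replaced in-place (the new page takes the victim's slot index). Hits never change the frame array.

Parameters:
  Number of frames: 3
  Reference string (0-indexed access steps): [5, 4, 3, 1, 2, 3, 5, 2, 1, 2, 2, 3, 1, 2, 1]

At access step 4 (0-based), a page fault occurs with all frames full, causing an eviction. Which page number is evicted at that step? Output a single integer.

Step 0: ref 5 -> FAULT, frames=[5,-,-]
Step 1: ref 4 -> FAULT, frames=[5,4,-]
Step 2: ref 3 -> FAULT, frames=[5,4,3]
Step 3: ref 1 -> FAULT, evict 5, frames=[1,4,3]
Step 4: ref 2 -> FAULT, evict 4, frames=[1,2,3]
At step 4: evicted page 4

Answer: 4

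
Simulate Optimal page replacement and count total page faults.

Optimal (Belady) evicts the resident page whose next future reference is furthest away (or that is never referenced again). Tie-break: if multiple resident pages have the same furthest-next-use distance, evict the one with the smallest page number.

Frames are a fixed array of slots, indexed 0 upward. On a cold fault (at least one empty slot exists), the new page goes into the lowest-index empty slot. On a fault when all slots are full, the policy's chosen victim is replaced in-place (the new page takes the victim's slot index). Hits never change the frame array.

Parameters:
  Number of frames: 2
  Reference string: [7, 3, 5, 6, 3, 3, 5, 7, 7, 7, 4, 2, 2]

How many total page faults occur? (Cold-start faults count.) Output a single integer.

Answer: 8

Derivation:
Step 0: ref 7 → FAULT, frames=[7,-]
Step 1: ref 3 → FAULT, frames=[7,3]
Step 2: ref 5 → FAULT (evict 7), frames=[5,3]
Step 3: ref 6 → FAULT (evict 5), frames=[6,3]
Step 4: ref 3 → HIT, frames=[6,3]
Step 5: ref 3 → HIT, frames=[6,3]
Step 6: ref 5 → FAULT (evict 3), frames=[6,5]
Step 7: ref 7 → FAULT (evict 5), frames=[6,7]
Step 8: ref 7 → HIT, frames=[6,7]
Step 9: ref 7 → HIT, frames=[6,7]
Step 10: ref 4 → FAULT (evict 6), frames=[4,7]
Step 11: ref 2 → FAULT (evict 4), frames=[2,7]
Step 12: ref 2 → HIT, frames=[2,7]
Total faults: 8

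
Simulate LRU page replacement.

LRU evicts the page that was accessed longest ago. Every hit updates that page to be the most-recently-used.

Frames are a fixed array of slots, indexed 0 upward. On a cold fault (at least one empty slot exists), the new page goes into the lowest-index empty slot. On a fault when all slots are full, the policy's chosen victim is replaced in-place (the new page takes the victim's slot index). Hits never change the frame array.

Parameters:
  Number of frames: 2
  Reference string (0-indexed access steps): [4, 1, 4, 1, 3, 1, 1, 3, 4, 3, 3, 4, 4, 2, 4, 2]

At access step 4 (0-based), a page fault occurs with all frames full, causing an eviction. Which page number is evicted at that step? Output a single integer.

Step 0: ref 4 -> FAULT, frames=[4,-]
Step 1: ref 1 -> FAULT, frames=[4,1]
Step 2: ref 4 -> HIT, frames=[4,1]
Step 3: ref 1 -> HIT, frames=[4,1]
Step 4: ref 3 -> FAULT, evict 4, frames=[3,1]
At step 4: evicted page 4

Answer: 4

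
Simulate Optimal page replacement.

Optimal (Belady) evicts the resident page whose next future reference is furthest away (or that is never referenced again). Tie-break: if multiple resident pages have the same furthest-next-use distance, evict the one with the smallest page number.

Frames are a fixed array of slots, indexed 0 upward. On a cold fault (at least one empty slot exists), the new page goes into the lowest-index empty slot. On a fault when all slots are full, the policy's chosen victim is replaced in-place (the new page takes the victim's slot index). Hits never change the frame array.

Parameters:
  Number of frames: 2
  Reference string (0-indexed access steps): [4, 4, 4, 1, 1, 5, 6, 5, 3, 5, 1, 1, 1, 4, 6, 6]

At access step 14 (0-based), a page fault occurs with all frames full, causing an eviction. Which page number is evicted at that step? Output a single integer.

Answer: 4

Derivation:
Step 0: ref 4 -> FAULT, frames=[4,-]
Step 1: ref 4 -> HIT, frames=[4,-]
Step 2: ref 4 -> HIT, frames=[4,-]
Step 3: ref 1 -> FAULT, frames=[4,1]
Step 4: ref 1 -> HIT, frames=[4,1]
Step 5: ref 5 -> FAULT, evict 4, frames=[5,1]
Step 6: ref 6 -> FAULT, evict 1, frames=[5,6]
Step 7: ref 5 -> HIT, frames=[5,6]
Step 8: ref 3 -> FAULT, evict 6, frames=[5,3]
Step 9: ref 5 -> HIT, frames=[5,3]
Step 10: ref 1 -> FAULT, evict 3, frames=[5,1]
Step 11: ref 1 -> HIT, frames=[5,1]
Step 12: ref 1 -> HIT, frames=[5,1]
Step 13: ref 4 -> FAULT, evict 1, frames=[5,4]
Step 14: ref 6 -> FAULT, evict 4, frames=[5,6]
At step 14: evicted page 4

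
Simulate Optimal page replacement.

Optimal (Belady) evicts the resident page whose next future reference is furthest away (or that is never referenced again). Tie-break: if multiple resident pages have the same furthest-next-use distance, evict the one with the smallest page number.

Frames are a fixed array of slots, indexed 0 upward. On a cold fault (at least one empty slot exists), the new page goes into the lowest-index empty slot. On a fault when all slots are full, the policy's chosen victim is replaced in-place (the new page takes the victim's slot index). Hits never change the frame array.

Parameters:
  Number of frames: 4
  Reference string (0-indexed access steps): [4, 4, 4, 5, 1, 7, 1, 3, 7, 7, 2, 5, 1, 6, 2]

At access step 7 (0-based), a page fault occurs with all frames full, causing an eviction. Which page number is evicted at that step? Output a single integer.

Step 0: ref 4 -> FAULT, frames=[4,-,-,-]
Step 1: ref 4 -> HIT, frames=[4,-,-,-]
Step 2: ref 4 -> HIT, frames=[4,-,-,-]
Step 3: ref 5 -> FAULT, frames=[4,5,-,-]
Step 4: ref 1 -> FAULT, frames=[4,5,1,-]
Step 5: ref 7 -> FAULT, frames=[4,5,1,7]
Step 6: ref 1 -> HIT, frames=[4,5,1,7]
Step 7: ref 3 -> FAULT, evict 4, frames=[3,5,1,7]
At step 7: evicted page 4

Answer: 4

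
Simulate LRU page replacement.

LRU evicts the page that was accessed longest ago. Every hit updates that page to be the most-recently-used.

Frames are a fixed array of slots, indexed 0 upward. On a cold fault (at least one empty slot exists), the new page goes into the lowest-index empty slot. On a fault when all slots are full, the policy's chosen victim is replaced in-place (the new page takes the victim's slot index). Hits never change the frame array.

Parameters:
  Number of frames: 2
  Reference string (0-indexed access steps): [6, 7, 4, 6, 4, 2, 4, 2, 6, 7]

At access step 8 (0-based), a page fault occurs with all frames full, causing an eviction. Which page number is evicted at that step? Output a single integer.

Step 0: ref 6 -> FAULT, frames=[6,-]
Step 1: ref 7 -> FAULT, frames=[6,7]
Step 2: ref 4 -> FAULT, evict 6, frames=[4,7]
Step 3: ref 6 -> FAULT, evict 7, frames=[4,6]
Step 4: ref 4 -> HIT, frames=[4,6]
Step 5: ref 2 -> FAULT, evict 6, frames=[4,2]
Step 6: ref 4 -> HIT, frames=[4,2]
Step 7: ref 2 -> HIT, frames=[4,2]
Step 8: ref 6 -> FAULT, evict 4, frames=[6,2]
At step 8: evicted page 4

Answer: 4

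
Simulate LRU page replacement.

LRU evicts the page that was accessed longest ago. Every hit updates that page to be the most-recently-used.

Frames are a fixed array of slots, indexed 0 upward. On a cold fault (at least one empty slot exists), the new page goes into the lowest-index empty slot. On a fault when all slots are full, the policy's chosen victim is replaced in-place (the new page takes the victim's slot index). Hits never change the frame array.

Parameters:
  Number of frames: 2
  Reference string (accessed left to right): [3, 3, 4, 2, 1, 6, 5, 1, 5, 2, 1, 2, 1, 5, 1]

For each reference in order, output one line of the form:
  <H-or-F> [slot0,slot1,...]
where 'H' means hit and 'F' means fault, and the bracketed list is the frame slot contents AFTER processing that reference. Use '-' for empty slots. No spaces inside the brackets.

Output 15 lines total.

F [3,-]
H [3,-]
F [3,4]
F [2,4]
F [2,1]
F [6,1]
F [6,5]
F [1,5]
H [1,5]
F [2,5]
F [2,1]
H [2,1]
H [2,1]
F [5,1]
H [5,1]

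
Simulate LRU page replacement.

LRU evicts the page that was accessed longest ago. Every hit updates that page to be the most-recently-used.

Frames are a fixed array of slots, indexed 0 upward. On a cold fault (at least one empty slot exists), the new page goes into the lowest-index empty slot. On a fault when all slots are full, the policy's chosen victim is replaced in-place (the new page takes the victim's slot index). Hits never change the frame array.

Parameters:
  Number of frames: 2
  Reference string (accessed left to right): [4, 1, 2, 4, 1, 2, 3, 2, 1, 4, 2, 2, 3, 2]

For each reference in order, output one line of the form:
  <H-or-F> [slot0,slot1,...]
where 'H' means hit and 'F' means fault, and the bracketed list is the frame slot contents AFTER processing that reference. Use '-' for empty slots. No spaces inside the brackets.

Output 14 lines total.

F [4,-]
F [4,1]
F [2,1]
F [2,4]
F [1,4]
F [1,2]
F [3,2]
H [3,2]
F [1,2]
F [1,4]
F [2,4]
H [2,4]
F [2,3]
H [2,3]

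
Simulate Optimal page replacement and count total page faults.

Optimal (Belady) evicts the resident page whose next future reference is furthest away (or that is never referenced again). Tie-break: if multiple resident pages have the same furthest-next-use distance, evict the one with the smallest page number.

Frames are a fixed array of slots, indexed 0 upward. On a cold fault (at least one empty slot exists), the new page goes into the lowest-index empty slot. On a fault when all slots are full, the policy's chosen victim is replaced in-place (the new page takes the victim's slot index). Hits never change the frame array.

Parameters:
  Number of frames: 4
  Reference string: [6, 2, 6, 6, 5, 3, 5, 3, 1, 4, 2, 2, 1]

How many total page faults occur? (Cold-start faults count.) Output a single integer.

Step 0: ref 6 → FAULT, frames=[6,-,-,-]
Step 1: ref 2 → FAULT, frames=[6,2,-,-]
Step 2: ref 6 → HIT, frames=[6,2,-,-]
Step 3: ref 6 → HIT, frames=[6,2,-,-]
Step 4: ref 5 → FAULT, frames=[6,2,5,-]
Step 5: ref 3 → FAULT, frames=[6,2,5,3]
Step 6: ref 5 → HIT, frames=[6,2,5,3]
Step 7: ref 3 → HIT, frames=[6,2,5,3]
Step 8: ref 1 → FAULT (evict 3), frames=[6,2,5,1]
Step 9: ref 4 → FAULT (evict 5), frames=[6,2,4,1]
Step 10: ref 2 → HIT, frames=[6,2,4,1]
Step 11: ref 2 → HIT, frames=[6,2,4,1]
Step 12: ref 1 → HIT, frames=[6,2,4,1]
Total faults: 6

Answer: 6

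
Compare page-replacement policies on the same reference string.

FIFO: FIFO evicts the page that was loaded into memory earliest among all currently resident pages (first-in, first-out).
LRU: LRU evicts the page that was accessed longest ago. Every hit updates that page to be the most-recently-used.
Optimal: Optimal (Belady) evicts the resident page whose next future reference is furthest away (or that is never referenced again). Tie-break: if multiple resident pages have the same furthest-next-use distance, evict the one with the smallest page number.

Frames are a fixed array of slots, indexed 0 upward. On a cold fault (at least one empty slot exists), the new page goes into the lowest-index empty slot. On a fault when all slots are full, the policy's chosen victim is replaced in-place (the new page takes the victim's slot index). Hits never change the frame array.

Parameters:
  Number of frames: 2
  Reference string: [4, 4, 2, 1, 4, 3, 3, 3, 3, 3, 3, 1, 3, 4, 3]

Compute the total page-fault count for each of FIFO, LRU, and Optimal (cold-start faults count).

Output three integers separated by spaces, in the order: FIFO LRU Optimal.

Answer: 8 7 5

Derivation:
--- FIFO ---
  step 0: ref 4 -> FAULT, frames=[4,-] (faults so far: 1)
  step 1: ref 4 -> HIT, frames=[4,-] (faults so far: 1)
  step 2: ref 2 -> FAULT, frames=[4,2] (faults so far: 2)
  step 3: ref 1 -> FAULT, evict 4, frames=[1,2] (faults so far: 3)
  step 4: ref 4 -> FAULT, evict 2, frames=[1,4] (faults so far: 4)
  step 5: ref 3 -> FAULT, evict 1, frames=[3,4] (faults so far: 5)
  step 6: ref 3 -> HIT, frames=[3,4] (faults so far: 5)
  step 7: ref 3 -> HIT, frames=[3,4] (faults so far: 5)
  step 8: ref 3 -> HIT, frames=[3,4] (faults so far: 5)
  step 9: ref 3 -> HIT, frames=[3,4] (faults so far: 5)
  step 10: ref 3 -> HIT, frames=[3,4] (faults so far: 5)
  step 11: ref 1 -> FAULT, evict 4, frames=[3,1] (faults so far: 6)
  step 12: ref 3 -> HIT, frames=[3,1] (faults so far: 6)
  step 13: ref 4 -> FAULT, evict 3, frames=[4,1] (faults so far: 7)
  step 14: ref 3 -> FAULT, evict 1, frames=[4,3] (faults so far: 8)
  FIFO total faults: 8
--- LRU ---
  step 0: ref 4 -> FAULT, frames=[4,-] (faults so far: 1)
  step 1: ref 4 -> HIT, frames=[4,-] (faults so far: 1)
  step 2: ref 2 -> FAULT, frames=[4,2] (faults so far: 2)
  step 3: ref 1 -> FAULT, evict 4, frames=[1,2] (faults so far: 3)
  step 4: ref 4 -> FAULT, evict 2, frames=[1,4] (faults so far: 4)
  step 5: ref 3 -> FAULT, evict 1, frames=[3,4] (faults so far: 5)
  step 6: ref 3 -> HIT, frames=[3,4] (faults so far: 5)
  step 7: ref 3 -> HIT, frames=[3,4] (faults so far: 5)
  step 8: ref 3 -> HIT, frames=[3,4] (faults so far: 5)
  step 9: ref 3 -> HIT, frames=[3,4] (faults so far: 5)
  step 10: ref 3 -> HIT, frames=[3,4] (faults so far: 5)
  step 11: ref 1 -> FAULT, evict 4, frames=[3,1] (faults so far: 6)
  step 12: ref 3 -> HIT, frames=[3,1] (faults so far: 6)
  step 13: ref 4 -> FAULT, evict 1, frames=[3,4] (faults so far: 7)
  step 14: ref 3 -> HIT, frames=[3,4] (faults so far: 7)
  LRU total faults: 7
--- Optimal ---
  step 0: ref 4 -> FAULT, frames=[4,-] (faults so far: 1)
  step 1: ref 4 -> HIT, frames=[4,-] (faults so far: 1)
  step 2: ref 2 -> FAULT, frames=[4,2] (faults so far: 2)
  step 3: ref 1 -> FAULT, evict 2, frames=[4,1] (faults so far: 3)
  step 4: ref 4 -> HIT, frames=[4,1] (faults so far: 3)
  step 5: ref 3 -> FAULT, evict 4, frames=[3,1] (faults so far: 4)
  step 6: ref 3 -> HIT, frames=[3,1] (faults so far: 4)
  step 7: ref 3 -> HIT, frames=[3,1] (faults so far: 4)
  step 8: ref 3 -> HIT, frames=[3,1] (faults so far: 4)
  step 9: ref 3 -> HIT, frames=[3,1] (faults so far: 4)
  step 10: ref 3 -> HIT, frames=[3,1] (faults so far: 4)
  step 11: ref 1 -> HIT, frames=[3,1] (faults so far: 4)
  step 12: ref 3 -> HIT, frames=[3,1] (faults so far: 4)
  step 13: ref 4 -> FAULT, evict 1, frames=[3,4] (faults so far: 5)
  step 14: ref 3 -> HIT, frames=[3,4] (faults so far: 5)
  Optimal total faults: 5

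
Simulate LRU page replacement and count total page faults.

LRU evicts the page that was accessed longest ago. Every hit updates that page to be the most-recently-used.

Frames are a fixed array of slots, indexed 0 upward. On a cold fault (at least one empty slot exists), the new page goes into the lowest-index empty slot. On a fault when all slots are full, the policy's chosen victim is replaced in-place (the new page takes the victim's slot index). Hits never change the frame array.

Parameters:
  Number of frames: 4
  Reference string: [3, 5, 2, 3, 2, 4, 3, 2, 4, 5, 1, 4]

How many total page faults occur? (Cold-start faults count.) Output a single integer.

Answer: 5

Derivation:
Step 0: ref 3 → FAULT, frames=[3,-,-,-]
Step 1: ref 5 → FAULT, frames=[3,5,-,-]
Step 2: ref 2 → FAULT, frames=[3,5,2,-]
Step 3: ref 3 → HIT, frames=[3,5,2,-]
Step 4: ref 2 → HIT, frames=[3,5,2,-]
Step 5: ref 4 → FAULT, frames=[3,5,2,4]
Step 6: ref 3 → HIT, frames=[3,5,2,4]
Step 7: ref 2 → HIT, frames=[3,5,2,4]
Step 8: ref 4 → HIT, frames=[3,5,2,4]
Step 9: ref 5 → HIT, frames=[3,5,2,4]
Step 10: ref 1 → FAULT (evict 3), frames=[1,5,2,4]
Step 11: ref 4 → HIT, frames=[1,5,2,4]
Total faults: 5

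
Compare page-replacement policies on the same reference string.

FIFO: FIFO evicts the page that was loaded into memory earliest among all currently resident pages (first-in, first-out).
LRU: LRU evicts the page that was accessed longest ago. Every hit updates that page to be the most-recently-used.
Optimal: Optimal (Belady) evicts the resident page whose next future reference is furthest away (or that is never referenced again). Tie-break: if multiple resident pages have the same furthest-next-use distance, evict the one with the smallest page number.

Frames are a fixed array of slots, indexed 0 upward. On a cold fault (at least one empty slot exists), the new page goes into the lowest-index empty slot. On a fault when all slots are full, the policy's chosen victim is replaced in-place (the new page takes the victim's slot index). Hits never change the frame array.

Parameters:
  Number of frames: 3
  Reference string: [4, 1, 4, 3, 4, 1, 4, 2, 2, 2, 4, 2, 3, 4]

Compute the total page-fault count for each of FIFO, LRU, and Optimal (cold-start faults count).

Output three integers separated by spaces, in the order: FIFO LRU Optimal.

--- FIFO ---
  step 0: ref 4 -> FAULT, frames=[4,-,-] (faults so far: 1)
  step 1: ref 1 -> FAULT, frames=[4,1,-] (faults so far: 2)
  step 2: ref 4 -> HIT, frames=[4,1,-] (faults so far: 2)
  step 3: ref 3 -> FAULT, frames=[4,1,3] (faults so far: 3)
  step 4: ref 4 -> HIT, frames=[4,1,3] (faults so far: 3)
  step 5: ref 1 -> HIT, frames=[4,1,3] (faults so far: 3)
  step 6: ref 4 -> HIT, frames=[4,1,3] (faults so far: 3)
  step 7: ref 2 -> FAULT, evict 4, frames=[2,1,3] (faults so far: 4)
  step 8: ref 2 -> HIT, frames=[2,1,3] (faults so far: 4)
  step 9: ref 2 -> HIT, frames=[2,1,3] (faults so far: 4)
  step 10: ref 4 -> FAULT, evict 1, frames=[2,4,3] (faults so far: 5)
  step 11: ref 2 -> HIT, frames=[2,4,3] (faults so far: 5)
  step 12: ref 3 -> HIT, frames=[2,4,3] (faults so far: 5)
  step 13: ref 4 -> HIT, frames=[2,4,3] (faults so far: 5)
  FIFO total faults: 5
--- LRU ---
  step 0: ref 4 -> FAULT, frames=[4,-,-] (faults so far: 1)
  step 1: ref 1 -> FAULT, frames=[4,1,-] (faults so far: 2)
  step 2: ref 4 -> HIT, frames=[4,1,-] (faults so far: 2)
  step 3: ref 3 -> FAULT, frames=[4,1,3] (faults so far: 3)
  step 4: ref 4 -> HIT, frames=[4,1,3] (faults so far: 3)
  step 5: ref 1 -> HIT, frames=[4,1,3] (faults so far: 3)
  step 6: ref 4 -> HIT, frames=[4,1,3] (faults so far: 3)
  step 7: ref 2 -> FAULT, evict 3, frames=[4,1,2] (faults so far: 4)
  step 8: ref 2 -> HIT, frames=[4,1,2] (faults so far: 4)
  step 9: ref 2 -> HIT, frames=[4,1,2] (faults so far: 4)
  step 10: ref 4 -> HIT, frames=[4,1,2] (faults so far: 4)
  step 11: ref 2 -> HIT, frames=[4,1,2] (faults so far: 4)
  step 12: ref 3 -> FAULT, evict 1, frames=[4,3,2] (faults so far: 5)
  step 13: ref 4 -> HIT, frames=[4,3,2] (faults so far: 5)
  LRU total faults: 5
--- Optimal ---
  step 0: ref 4 -> FAULT, frames=[4,-,-] (faults so far: 1)
  step 1: ref 1 -> FAULT, frames=[4,1,-] (faults so far: 2)
  step 2: ref 4 -> HIT, frames=[4,1,-] (faults so far: 2)
  step 3: ref 3 -> FAULT, frames=[4,1,3] (faults so far: 3)
  step 4: ref 4 -> HIT, frames=[4,1,3] (faults so far: 3)
  step 5: ref 1 -> HIT, frames=[4,1,3] (faults so far: 3)
  step 6: ref 4 -> HIT, frames=[4,1,3] (faults so far: 3)
  step 7: ref 2 -> FAULT, evict 1, frames=[4,2,3] (faults so far: 4)
  step 8: ref 2 -> HIT, frames=[4,2,3] (faults so far: 4)
  step 9: ref 2 -> HIT, frames=[4,2,3] (faults so far: 4)
  step 10: ref 4 -> HIT, frames=[4,2,3] (faults so far: 4)
  step 11: ref 2 -> HIT, frames=[4,2,3] (faults so far: 4)
  step 12: ref 3 -> HIT, frames=[4,2,3] (faults so far: 4)
  step 13: ref 4 -> HIT, frames=[4,2,3] (faults so far: 4)
  Optimal total faults: 4

Answer: 5 5 4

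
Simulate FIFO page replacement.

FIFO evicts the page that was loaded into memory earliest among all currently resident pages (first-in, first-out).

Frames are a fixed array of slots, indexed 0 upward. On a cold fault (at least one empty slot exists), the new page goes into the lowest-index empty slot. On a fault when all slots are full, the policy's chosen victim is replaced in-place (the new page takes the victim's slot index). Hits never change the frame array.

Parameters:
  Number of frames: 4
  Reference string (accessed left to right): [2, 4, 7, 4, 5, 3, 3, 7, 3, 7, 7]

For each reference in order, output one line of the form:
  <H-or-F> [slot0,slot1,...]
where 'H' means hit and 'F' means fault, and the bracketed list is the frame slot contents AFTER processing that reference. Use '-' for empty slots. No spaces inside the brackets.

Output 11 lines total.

F [2,-,-,-]
F [2,4,-,-]
F [2,4,7,-]
H [2,4,7,-]
F [2,4,7,5]
F [3,4,7,5]
H [3,4,7,5]
H [3,4,7,5]
H [3,4,7,5]
H [3,4,7,5]
H [3,4,7,5]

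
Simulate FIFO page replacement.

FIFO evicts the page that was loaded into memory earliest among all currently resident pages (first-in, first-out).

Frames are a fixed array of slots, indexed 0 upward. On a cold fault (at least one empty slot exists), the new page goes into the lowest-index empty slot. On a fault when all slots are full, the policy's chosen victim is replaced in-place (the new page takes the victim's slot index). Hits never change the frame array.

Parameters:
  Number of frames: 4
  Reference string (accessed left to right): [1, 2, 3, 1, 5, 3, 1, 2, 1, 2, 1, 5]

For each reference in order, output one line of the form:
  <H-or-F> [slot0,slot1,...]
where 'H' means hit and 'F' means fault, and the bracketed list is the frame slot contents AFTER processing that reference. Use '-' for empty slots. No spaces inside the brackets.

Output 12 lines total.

F [1,-,-,-]
F [1,2,-,-]
F [1,2,3,-]
H [1,2,3,-]
F [1,2,3,5]
H [1,2,3,5]
H [1,2,3,5]
H [1,2,3,5]
H [1,2,3,5]
H [1,2,3,5]
H [1,2,3,5]
H [1,2,3,5]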